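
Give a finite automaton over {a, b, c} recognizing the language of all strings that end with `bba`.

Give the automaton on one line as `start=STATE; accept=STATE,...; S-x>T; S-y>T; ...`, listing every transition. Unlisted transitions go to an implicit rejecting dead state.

start=q0; accept=q3; q0-a>q0; q0-b>q1; q0-c>q0; q1-a>q0; q1-b>q2; q1-c>q0; q2-a>q3; q2-b>q2; q2-c>q0; q3-a>q0; q3-b>q1; q3-c>q0

Let each state record the length of the longest suffix of the input read so far that is also a prefix of `bba`. q1 means the last symbol is `b`; q2 means the last 2 symbols are `bb`; q3 means the last 3 symbols are `bba`. Accept only at q3, where the string currently ends in `bba`.
With 4 states:
        a   b   c  
>  q0   q0  q1  q0 
   q1   q0  q2  q0 
   q2   q3  q2  q0 
 * q3   q0  q1  q0 
(> = start, * = accepting)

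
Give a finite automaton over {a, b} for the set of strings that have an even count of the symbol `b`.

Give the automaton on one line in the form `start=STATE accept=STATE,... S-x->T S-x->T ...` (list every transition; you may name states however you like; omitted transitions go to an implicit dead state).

start=q0 accept=q0 q0-a->q0 q0-b->q1 q1-a->q1 q1-b->q0

The only thing that matters is how many `b`s have appeared, reduced mod 2. Use one state per residue: q0 for 0, …, q1 for 1. Reading `b` moves to the next residue; anything else stays put. q0 is accepting.
        a   b  
>* q0   q0  q1 
   q1   q1  q0 
(> = start, * = accepting)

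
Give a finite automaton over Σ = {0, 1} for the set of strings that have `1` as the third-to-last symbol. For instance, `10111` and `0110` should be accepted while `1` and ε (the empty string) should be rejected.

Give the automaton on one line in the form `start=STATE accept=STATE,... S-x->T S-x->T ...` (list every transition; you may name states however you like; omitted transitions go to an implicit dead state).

A DFA must remember the last 3 symbols (since which symbol is third-to-last isn't known until the input ends). Use one state per possible window of the last ≤3 symbols; accept from those whose window starts with `1`.
          0    1  
>  q0     q1   q2 
   q1     q3   q4 
   q2     q5   q6 
   q3     q7   q8 
   q4     q9  q10 
   q5    q11  q12 
   q6    q13  q14 
   q7     q7   q8 
   q8     q9  q10 
   q9    q11  q12 
   q10   q13  q14 
 * q11    q7   q8 
 * q12    q9  q10 
 * q13   q11  q12 
 * q14   q13  q14 
(> = start, * = accepting)

start=q0 accept=q11,q12,q13,q14 q0-0->q1 q0-1->q2 q1-0->q3 q1-1->q4 q2-0->q5 q2-1->q6 q3-0->q7 q3-1->q8 q4-0->q9 q4-1->q10 q5-0->q11 q5-1->q12 q6-0->q13 q6-1->q14 q7-0->q7 q7-1->q8 q8-0->q9 q8-1->q10 q9-0->q11 q9-1->q12 q10-0->q13 q10-1->q14 q11-0->q7 q11-1->q8 q12-0->q9 q12-1->q10 q13-0->q11 q13-1->q12 q14-0->q13 q14-1->q14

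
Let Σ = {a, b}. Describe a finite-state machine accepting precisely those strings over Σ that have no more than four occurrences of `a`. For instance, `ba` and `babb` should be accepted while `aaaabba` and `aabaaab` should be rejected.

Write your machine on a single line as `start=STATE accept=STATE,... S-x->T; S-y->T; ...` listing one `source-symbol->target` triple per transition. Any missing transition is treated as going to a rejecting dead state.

start=S0; accept=S0,S1,S2,S3,S4; S0-a->S1; S0-b->S0; S1-a->S2; S1-b->S1; S2-a->S3; S2-b->S2; S3-a->S4; S3-b->S3; S4-a->S5; S4-b->S4; S5-a->S5; S5-b->S5

Count `a`s, saturating at 5: states S0 through S4 mean 0 through 4 `a`s seen; S5 means more than 4. Each `a` increments (capped at S5); other symbols loop. Accept from {S0, S1, S2, S3, S4}.
        a   b  
>* S0   S1  S0 
 * S1   S2  S1 
 * S2   S3  S2 
 * S3   S4  S3 
 * S4   S5  S4 
   S5   S5  S5 
(> = start, * = accepting)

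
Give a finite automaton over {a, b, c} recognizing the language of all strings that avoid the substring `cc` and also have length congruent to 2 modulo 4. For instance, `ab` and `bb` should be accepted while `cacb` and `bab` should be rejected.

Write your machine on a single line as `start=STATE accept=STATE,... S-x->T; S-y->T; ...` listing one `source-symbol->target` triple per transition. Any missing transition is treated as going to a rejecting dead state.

start=q0; accept=q3,q4; q0-a->q1; q0-b->q1; q0-c->q2; q1-a->q3; q1-b->q3; q1-c->q4; q2-a->q3; q2-b->q3; q2-c->q5; q3-a->q6; q3-b->q6; q3-c->q7; q4-a->q6; q4-b->q6; q4-c->q8; q5-a->q8; q5-b->q8; q5-c->q8; q6-a->q0; q6-b->q0; q6-c->q9; q7-a->q0; q7-b->q0; q7-c->q10; q8-a->q10; q8-b->q10; q8-c->q10; q9-a->q1; q9-b->q1; q9-c->q11; q10-a->q11; q10-b->q11; q10-c->q11; q11-a->q5; q11-b->q5; q11-c->q5

Handle the two conditions separately and then intersect. One (3 states) tracks partial matches of the forbidden pattern `cc`; the other (4 states) tracks the input length modulo 4. Each combined state is a pair, one component from each; accept when both components accept.
With 12 states:
          a    b    c  
>  q0     q1   q1   q2 
   q1     q3   q3   q4 
   q2     q3   q3   q5 
 * q3     q6   q6   q7 
 * q4     q6   q6   q8 
   q5     q8   q8   q8 
   q6     q0   q0   q9 
   q7     q0   q0  q10 
   q8    q10  q10  q10 
   q9     q1   q1  q11 
   q10   q11  q11  q11 
   q11    q5   q5   q5 
(> = start, * = accepting)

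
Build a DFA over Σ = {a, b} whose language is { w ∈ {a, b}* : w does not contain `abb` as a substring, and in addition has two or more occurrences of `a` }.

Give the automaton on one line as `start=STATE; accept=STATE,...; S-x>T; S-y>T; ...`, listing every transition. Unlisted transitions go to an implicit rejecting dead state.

Handle the two conditions separately and then intersect. The first has 4 states tracking partial matches of the forbidden pattern `abb`; the second has 4 states tracking the count of `a`s, saturating at 3. A product state is a pair (one from each), accepting exactly when both do. Minimizing collapses redundant product states.
        a   b  
>  q0   q1  q0 
   q1   q2  q3 
 * q2   q2  q4 
   q3   q2  q5 
 * q4   q2  q5 
   q5   q5  q5 
(> = start, * = accepting)

start=q0; accept=q2,q4; q0-a>q1; q0-b>q0; q1-a>q2; q1-b>q3; q2-a>q2; q2-b>q4; q3-a>q2; q3-b>q5; q4-a>q2; q4-b>q5; q5-a>q5; q5-b>q5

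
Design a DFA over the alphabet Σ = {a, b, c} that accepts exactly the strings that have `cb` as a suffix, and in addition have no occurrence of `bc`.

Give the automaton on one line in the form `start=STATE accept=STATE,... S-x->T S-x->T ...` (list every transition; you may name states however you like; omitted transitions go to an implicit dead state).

start=q0 accept=q4 q0-a->q0 q0-b->q1 q0-c->q2 q1-a->q0 q1-b->q1 q1-c->q3 q2-a->q0 q2-b->q4 q2-c->q2 q3-a->q5 q3-b->q6 q3-c->q3 q4-a->q0 q4-b->q1 q4-c->q3 q5-a->q5 q5-b->q5 q5-c->q3 q6-a->q5 q6-b->q5 q6-c->q3

Handle the two conditions separately and then intersect. The first has 3 states tracking how much of the suffix `cb` has currently been matched; the second has 3 states tracking partial matches of the forbidden pattern `bc`. A product state is a pair (one from each), accepting exactly when both do.
With 7 states:
        a   b   c  
>  q0   q0  q1  q2 
   q1   q0  q1  q3 
   q2   q0  q4  q2 
   q3   q5  q6  q3 
 * q4   q0  q1  q3 
   q5   q5  q5  q3 
   q6   q5  q5  q3 
(> = start, * = accepting)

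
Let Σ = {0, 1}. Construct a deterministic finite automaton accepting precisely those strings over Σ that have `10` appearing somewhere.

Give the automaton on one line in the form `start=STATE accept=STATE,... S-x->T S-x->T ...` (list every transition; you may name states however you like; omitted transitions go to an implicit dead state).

start=s0 accept=s2 s0-0->s0 s0-1->s1 s1-0->s2 s1-1->s1 s2-0->s2 s2-1->s2

States s0..s1 record the length of the longest prefix of `10` that matches the current input suffix. Reaching s2 means `10` has been seen, and we stay there forever. Accept from s2.
With 3 states:
        0   1  
>  s0   s0  s1 
   s1   s2  s1 
 * s2   s2  s2 
(> = start, * = accepting)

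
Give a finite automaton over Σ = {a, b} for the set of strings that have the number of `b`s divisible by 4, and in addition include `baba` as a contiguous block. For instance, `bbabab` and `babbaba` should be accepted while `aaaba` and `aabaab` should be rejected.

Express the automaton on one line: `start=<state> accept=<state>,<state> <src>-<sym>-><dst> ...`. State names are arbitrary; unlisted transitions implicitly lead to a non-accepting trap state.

start=s0 accept=s17 s0-a->s0 s0-b->s1 s1-a->s2 s1-b->s3 s2-a->s4 s2-b->s5 s3-a->s6 s3-b->s7 s4-a->s4 s4-b->s3 s5-a->s8 s5-b->s7 s6-a->s9 s6-b->s10 s7-a->s11 s7-b->s12 s8-a->s8 s8-b->s13 s9-a->s9 s9-b->s7 s10-a->s13 s10-b->s12 s11-a->s14 s11-b->s15 s12-a->s16 s12-b->s1 s13-a->s13 s13-b->s17 s14-a->s14 s14-b->s12 s15-a->s17 s15-b->s1 s16-a->s0 s16-b->s18 s17-a->s17 s17-b->s19 s18-a->s19 s18-b->s3 s19-a->s19 s19-b->s8

Build one automaton per condition and run them in lockstep. The first has 4 states tracking the count of `b`s modulo 4; the second has 5 states tracking whether and how much of `baba` has been seen. A product state is a pair (one from each), accepting exactly when both do.
20 states suffice.
          a    b  
>  s0     s0   s1 
   s1     s2   s3 
   s2     s4   s5 
   s3     s6   s7 
   s4     s4   s3 
   s5     s8   s7 
   s6     s9  s10 
   s7    s11  s12 
   s8     s8  s13 
   s9     s9   s7 
   s10   s13  s12 
   s11   s14  s15 
   s12   s16   s1 
   s13   s13  s17 
   s14   s14  s12 
   s15   s17   s1 
   s16    s0  s18 
 * s17   s17  s19 
   s18   s19   s3 
   s19   s19   s8 
(> = start, * = accepting)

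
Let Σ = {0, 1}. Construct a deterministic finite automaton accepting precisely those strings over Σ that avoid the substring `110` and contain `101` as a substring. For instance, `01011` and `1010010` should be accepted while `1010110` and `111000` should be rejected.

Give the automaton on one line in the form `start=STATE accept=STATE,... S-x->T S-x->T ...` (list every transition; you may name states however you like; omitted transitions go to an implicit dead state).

Build one automaton per condition and run them in lockstep. One (4 states) tracks partial matches of the forbidden pattern `110`; the other (4 states) tracks whether and how much of `101` has been seen. Each combined state is a pair, one component from each; accept when both components accept. After merging equivalent states the machine shrinks.
        0   1  
>  q0   q0  q1 
   q1   q2  q3 
   q2   q0  q4 
   q3   q3  q3 
 * q4   q5  q6 
 * q5   q5  q4 
 * q6   q3  q6 
(> = start, * = accepting)

start=q0 accept=q4,q5,q6 q0-0->q0 q0-1->q1 q1-0->q2 q1-1->q3 q2-0->q0 q2-1->q4 q3-0->q3 q3-1->q3 q4-0->q5 q4-1->q6 q5-0->q5 q5-1->q4 q6-0->q3 q6-1->q6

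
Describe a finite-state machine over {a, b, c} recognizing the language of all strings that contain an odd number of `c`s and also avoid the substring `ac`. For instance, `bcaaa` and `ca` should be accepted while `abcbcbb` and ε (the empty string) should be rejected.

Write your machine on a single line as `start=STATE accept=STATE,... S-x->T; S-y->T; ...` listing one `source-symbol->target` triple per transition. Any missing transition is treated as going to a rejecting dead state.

start=q0; accept=q2,q4; q0-a->q1; q0-b->q0; q0-c->q2; q1-a->q1; q1-b->q0; q1-c->q3; q2-a->q4; q2-b->q2; q2-c->q0; q3-a->q3; q3-b->q3; q3-c->q5; q4-a->q4; q4-b->q2; q4-c->q5; q5-a->q5; q5-b->q5; q5-c->q3

Handle the two conditions separately and then intersect. One (2 states) tracks the count of `c`s modulo 2; the other (3 states) tracks partial matches of the forbidden pattern `ac`. Each combined state is a pair, one component from each; accept when both components accept.
6 states suffice.
        a   b   c  
>  q0   q1  q0  q2 
   q1   q1  q0  q3 
 * q2   q4  q2  q0 
   q3   q3  q3  q5 
 * q4   q4  q2  q5 
   q5   q5  q5  q3 
(> = start, * = accepting)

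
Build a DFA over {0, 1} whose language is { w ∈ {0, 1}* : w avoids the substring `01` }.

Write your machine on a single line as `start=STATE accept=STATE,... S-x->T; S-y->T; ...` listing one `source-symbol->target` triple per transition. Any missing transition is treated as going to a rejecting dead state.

This is the complement of 'contains `01`'. Use the same substring-matching states — A through C holding how much of `01` has just been matched — but flip the accepting set: everything except the trap C accepts.
With 3 states:
       0  1 
>* A   B  A 
 * B   B  C 
   C   C  C 
(> = start, * = accepting)

start=A; accept=A,B; A-0->B; A-1->A; B-0->B; B-1->C; C-0->C; C-1->C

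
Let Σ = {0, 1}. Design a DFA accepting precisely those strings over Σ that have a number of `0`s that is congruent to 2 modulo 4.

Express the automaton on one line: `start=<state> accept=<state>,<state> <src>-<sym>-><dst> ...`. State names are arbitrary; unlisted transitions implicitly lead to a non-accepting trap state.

start=S0 accept=S2 S0-0->S1 S0-1->S0 S1-0->S2 S1-1->S1 S2-0->S3 S2-1->S2 S3-0->S0 S3-1->S3

The only thing that matters is how many `0`s have appeared, reduced mod 4. Use one state per residue: S0 for 0, …, S3 for 3. Reading `0` moves to the next residue; anything else stays put. S2 is accepting.
A 4-state machine:
        0   1  
>  S0   S1  S0 
   S1   S2  S1 
 * S2   S3  S2 
   S3   S0  S3 
(> = start, * = accepting)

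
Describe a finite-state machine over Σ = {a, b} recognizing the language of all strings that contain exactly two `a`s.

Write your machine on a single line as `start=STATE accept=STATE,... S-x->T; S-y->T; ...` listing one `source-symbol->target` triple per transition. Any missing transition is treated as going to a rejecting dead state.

start=s0; accept=s2; s0-a->s1; s0-b->s0; s1-a->s2; s1-b->s1; s2-a->s3; s2-b->s2; s3-a->s3; s3-b->s3

Only the number of `a`s matters, and only up to 3. Make a chain s0 → s1 → s2 → s3 advanced by each `a` (with s3 absorbing); every other symbol self-loops. The accepting set is {s2}.
        a   b  
>  s0   s1  s0 
   s1   s2  s1 
 * s2   s3  s2 
   s3   s3  s3 
(> = start, * = accepting)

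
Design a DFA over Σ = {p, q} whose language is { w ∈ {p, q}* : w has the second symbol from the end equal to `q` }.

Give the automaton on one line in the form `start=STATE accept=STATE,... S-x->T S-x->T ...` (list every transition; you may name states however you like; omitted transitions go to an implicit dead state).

start=S0 accept=S5,S6 S0-p->S1 S0-q->S2 S1-p->S3 S1-q->S4 S2-p->S5 S2-q->S6 S3-p->S3 S3-q->S4 S4-p->S5 S4-q->S6 S5-p->S3 S5-q->S4 S6-p->S5 S6-q->S6

Because acceptance depends on a position counted from the end, the machine has to buffer the most recent 2 symbols. Make each state the string of the last up-to-2 symbols read; on input `x` shift the window left and append `x`. Accept when the buffered window has length 2 and begins with `q`.
A 7-state machine:
        p   q  
>  S0   S1  S2 
   S1   S3  S4 
   S2   S5  S6 
   S3   S3  S4 
   S4   S5  S6 
 * S5   S3  S4 
 * S6   S5  S6 
(> = start, * = accepting)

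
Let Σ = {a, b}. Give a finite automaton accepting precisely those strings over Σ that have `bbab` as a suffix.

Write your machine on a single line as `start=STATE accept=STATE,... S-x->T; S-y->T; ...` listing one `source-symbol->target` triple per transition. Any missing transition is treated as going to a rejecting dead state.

start=s0; accept=s4; s0-a->s0; s0-b->s1; s1-a->s0; s1-b->s2; s2-a->s3; s2-b->s2; s3-a->s0; s3-b->s4; s4-a->s0; s4-b->s2

Let each state record the length of the longest suffix of the input read so far that is also a prefix of `bbab`. s1 means the last symbol is `b`; s2 means the last 2 symbols are `bb`; s3 means the last 3 symbols are `bba`; s4 means the last 4 symbols are `bbab`. Accept only at s4, where the string currently ends in `bbab`.
        a   b  
>  s0   s0  s1 
   s1   s0  s2 
   s2   s3  s2 
   s3   s0  s4 
 * s4   s0  s2 
(> = start, * = accepting)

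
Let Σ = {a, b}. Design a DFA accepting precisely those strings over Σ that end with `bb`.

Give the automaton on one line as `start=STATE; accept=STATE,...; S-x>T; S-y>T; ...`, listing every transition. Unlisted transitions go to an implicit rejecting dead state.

Let each state record the length of the longest suffix of the input read so far that is also a prefix of `bb`. S1 means the last symbol is `b`; S2 means the last 2 symbols are `bb`. Accept only at S2, where the string currently ends in `bb`.
3 states suffice.
        a   b  
>  S0   S0  S1 
   S1   S0  S2 
 * S2   S0  S2 
(> = start, * = accepting)

start=S0; accept=S2; S0-a>S0; S0-b>S1; S1-a>S0; S1-b>S2; S2-a>S0; S2-b>S2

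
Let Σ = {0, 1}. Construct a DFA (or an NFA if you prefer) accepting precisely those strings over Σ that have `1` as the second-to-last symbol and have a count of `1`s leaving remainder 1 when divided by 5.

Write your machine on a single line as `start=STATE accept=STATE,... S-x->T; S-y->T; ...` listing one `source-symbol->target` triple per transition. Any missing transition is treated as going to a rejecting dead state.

start=A; accept=C,I; A-0->A; A-1->B; B-0->C; B-1->D; C-0->E; C-1->D; D-0->D; D-1->F; E-0->E; E-1->D; F-0->F; F-1->G; G-0->G; G-1->H; H-0->A; H-1->I; I-0->C; I-1->D

Build one automaton per condition and run them in lockstep. One (7 states) tracks the last 2 symbols read; the other (5 states) tracks the count of `1`s modulo 5. Each combined state is a pair, one component from each; accept when both components accept. After merging equivalent states the machine shrinks.
9 states suffice.
       0  1 
>  A   A  B 
   B   C  D 
 * C   E  D 
   D   D  F 
   E   E  D 
   F   F  G 
   G   G  H 
   H   A  I 
 * I   C  D 
(> = start, * = accepting)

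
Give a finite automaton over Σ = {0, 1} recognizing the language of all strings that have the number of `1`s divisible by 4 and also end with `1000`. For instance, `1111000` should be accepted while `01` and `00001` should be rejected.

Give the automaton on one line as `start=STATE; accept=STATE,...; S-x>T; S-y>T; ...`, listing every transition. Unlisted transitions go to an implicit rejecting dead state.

Handle the two conditions separately and then intersect. One (4 states) tracks the count of `1`s modulo 4; the other (5 states) tracks how much of the suffix `1000` has currently been matched. Each combined state is a pair, one component from each; accept when both components accept.
          0    1  
>  s0     s0   s1 
   s1     s2   s3 
   s2     s4   s3 
   s3     s5   s6 
   s4     s7   s3 
   s5     s8   s6 
   s6     s9  s10 
   s7    s11   s3 
   s8    s12   s6 
   s9    s13  s10 
   s10   s14   s1 
   s11   s11   s3 
   s12   s15   s6 
   s13   s16  s10 
   s14   s17   s1 
   s15   s15   s6 
   s16   s18  s10 
   s17   s19   s1 
   s18   s18  s10 
 * s19    s0   s1 
(> = start, * = accepting)

start=s0; accept=s19; s0-0>s0; s0-1>s1; s1-0>s2; s1-1>s3; s2-0>s4; s2-1>s3; s3-0>s5; s3-1>s6; s4-0>s7; s4-1>s3; s5-0>s8; s5-1>s6; s6-0>s9; s6-1>s10; s7-0>s11; s7-1>s3; s8-0>s12; s8-1>s6; s9-0>s13; s9-1>s10; s10-0>s14; s10-1>s1; s11-0>s11; s11-1>s3; s12-0>s15; s12-1>s6; s13-0>s16; s13-1>s10; s14-0>s17; s14-1>s1; s15-0>s15; s15-1>s6; s16-0>s18; s16-1>s10; s17-0>s19; s17-1>s1; s18-0>s18; s18-1>s10; s19-0>s0; s19-1>s1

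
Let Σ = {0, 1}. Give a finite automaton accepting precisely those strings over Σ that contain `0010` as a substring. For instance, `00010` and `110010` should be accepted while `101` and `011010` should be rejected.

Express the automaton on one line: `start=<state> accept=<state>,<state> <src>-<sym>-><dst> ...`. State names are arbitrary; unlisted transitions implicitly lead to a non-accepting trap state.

States A..D record the length of the longest prefix of `0010` that matches the current input suffix. Reaching E means `0010` has been seen, and we stay there forever. Accept from E.
5 states suffice.
       0  1 
>  A   B  A 
   B   C  A 
   C   C  D 
   D   E  A 
 * E   E  E 
(> = start, * = accepting)

start=A accept=E A-0->B A-1->A B-0->C B-1->A C-0->C C-1->D D-0->E D-1->A E-0->E E-1->E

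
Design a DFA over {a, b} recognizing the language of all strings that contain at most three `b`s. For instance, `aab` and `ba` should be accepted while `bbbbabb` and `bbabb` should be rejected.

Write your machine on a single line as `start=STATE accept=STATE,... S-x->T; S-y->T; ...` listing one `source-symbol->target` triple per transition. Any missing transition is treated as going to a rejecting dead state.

Only the number of `b`s matters, and only up to 4. Make a chain s0 → s1 → s2 → s3 → s4 advanced by each `b` (with s4 absorbing); every other symbol self-loops. The accepting set is {s0, s1, s2, s3}.
5 states suffice.
        a   b  
>* s0   s0  s1 
 * s1   s1  s2 
 * s2   s2  s3 
 * s3   s3  s4 
   s4   s4  s4 
(> = start, * = accepting)

start=s0; accept=s0,s1,s2,s3; s0-a->s0; s0-b->s1; s1-a->s1; s1-b->s2; s2-a->s2; s2-b->s3; s3-a->s3; s3-b->s4; s4-a->s4; s4-b->s4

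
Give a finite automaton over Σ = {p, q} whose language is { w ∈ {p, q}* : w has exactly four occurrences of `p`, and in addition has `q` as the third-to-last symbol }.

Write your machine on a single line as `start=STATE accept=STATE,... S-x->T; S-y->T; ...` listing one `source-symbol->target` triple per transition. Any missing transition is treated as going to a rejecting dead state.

start=A; accept=M,O,P,Q; A-p->B; A-q->A; B-p->C; B-q->B; C-p->D; C-q->E; D-p->F; D-q->G; E-p->H; E-q->E; F-p->I; F-q->J; G-p->K; G-q->L; H-p->M; H-q->G; I-p->I; I-q->I; J-p->I; J-q->N; K-p->I; K-q->O; L-p->P; L-q->L; M-p->I; M-q->J; N-p->I; N-q->Q; O-p->I; O-q->N; P-p->I; P-q->O; Q-p->I; Q-q->Q

Handle the two conditions separately and then intersect. The first has 6 states tracking the count of `p`s, saturating at 5; the second has 15 states tracking the last 3 symbols read. A product state is a pair (one from each), accepting exactly when both do. Equivalent product states are then merged.
17 states suffice.
       p  q 
>  A   B  A 
   B   C  B 
   C   D  E 
   D   F  G 
   E   H  E 
   F   I  J 
   G   K  L 
   H   M  G 
   I   I  I 
   J   I  N 
   K   I  O 
   L   P  L 
 * M   I  J 
   N   I  Q 
 * O   I  N 
 * P   I  O 
 * Q   I  Q 
(> = start, * = accepting)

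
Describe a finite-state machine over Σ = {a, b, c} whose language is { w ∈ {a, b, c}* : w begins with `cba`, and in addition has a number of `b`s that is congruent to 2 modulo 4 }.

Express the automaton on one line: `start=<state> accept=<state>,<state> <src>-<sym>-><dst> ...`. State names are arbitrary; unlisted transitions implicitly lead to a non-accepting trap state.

start=q0 accept=q8 q0-a->q1 q0-b->q2 q0-c->q3 q1-a->q1 q1-b->q2 q1-c->q1 q2-a->q2 q2-b->q4 q2-c->q2 q3-a->q1 q3-b->q5 q3-c->q1 q4-a->q4 q4-b->q6 q4-c->q4 q5-a->q7 q5-b->q4 q5-c->q2 q6-a->q6 q6-b->q1 q6-c->q6 q7-a->q7 q7-b->q8 q7-c->q7 q8-a->q8 q8-b->q9 q8-c->q8 q9-a->q9 q9-b->q10 q9-c->q9 q10-a->q10 q10-b->q7 q10-c->q10

Build one automaton per condition and run them in lockstep. The first has 5 states tracking whether the input so far still matches the prefix `cba`; the second has 4 states tracking the count of `b`s modulo 4. A product state is a pair (one from each), accepting exactly when both do.
          a    b    c  
>  q0     q1   q2   q3 
   q1     q1   q2   q1 
   q2     q2   q4   q2 
   q3     q1   q5   q1 
   q4     q4   q6   q4 
   q5     q7   q4   q2 
   q6     q6   q1   q6 
   q7     q7   q8   q7 
 * q8     q8   q9   q8 
   q9     q9  q10   q9 
   q10   q10   q7  q10 
(> = start, * = accepting)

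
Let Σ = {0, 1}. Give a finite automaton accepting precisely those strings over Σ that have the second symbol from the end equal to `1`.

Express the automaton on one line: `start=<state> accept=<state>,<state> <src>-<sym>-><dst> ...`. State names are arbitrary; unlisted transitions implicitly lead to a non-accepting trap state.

Because acceptance depends on a position counted from the end, the machine has to buffer the most recent 2 symbols. Make each state the string of the last up-to-2 symbols read; on input `x` shift the window left and append `x`. Accept when the buffered window has length 2 and begins with `1`.
7 states suffice.
        0   1  
>  q0   q1  q2 
   q1   q3  q4 
   q2   q5  q6 
   q3   q3  q4 
   q4   q5  q6 
 * q5   q3  q4 
 * q6   q5  q6 
(> = start, * = accepting)

start=q0 accept=q5,q6 q0-0->q1 q0-1->q2 q1-0->q3 q1-1->q4 q2-0->q5 q2-1->q6 q3-0->q3 q3-1->q4 q4-0->q5 q4-1->q6 q5-0->q3 q5-1->q4 q6-0->q5 q6-1->q6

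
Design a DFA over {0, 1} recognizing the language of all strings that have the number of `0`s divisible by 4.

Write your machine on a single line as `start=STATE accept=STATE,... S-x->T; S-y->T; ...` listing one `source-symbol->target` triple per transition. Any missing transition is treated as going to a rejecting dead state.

The only thing that matters is how many `0`s have appeared, reduced mod 4. Use one state per residue: q0 for 0, …, q3 for 3. Reading `0` moves to the next residue; anything else stays put. q0 is accepting.
A 4-state machine:
        0   1  
>* q0   q1  q0 
   q1   q2  q1 
   q2   q3  q2 
   q3   q0  q3 
(> = start, * = accepting)

start=q0; accept=q0; q0-0->q1; q0-1->q0; q1-0->q2; q1-1->q1; q2-0->q3; q2-1->q2; q3-0->q0; q3-1->q3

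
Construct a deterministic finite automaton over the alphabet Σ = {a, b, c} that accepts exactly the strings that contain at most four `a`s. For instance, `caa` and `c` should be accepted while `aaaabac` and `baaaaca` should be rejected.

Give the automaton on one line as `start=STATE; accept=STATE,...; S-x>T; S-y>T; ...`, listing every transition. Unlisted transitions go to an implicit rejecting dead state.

start=S0; accept=S0,S1,S2,S3,S4; S0-a>S1; S0-b>S0; S0-c>S0; S1-a>S2; S1-b>S1; S1-c>S1; S2-a>S3; S2-b>S2; S2-c>S2; S3-a>S4; S3-b>S3; S3-c>S3; S4-a>S5; S4-b>S4; S4-c>S4; S5-a>S5; S5-b>S5; S5-c>S5

Only the number of `a`s matters, and only up to 5. Make a chain S0 → S1 → S2 → S3 → S4 → S5 advanced by each `a` (with S5 absorbing); every other symbol self-loops. The accepting set is {S0, S1, S2, S3, S4}.
A 6-state machine:
        a   b   c  
>* S0   S1  S0  S0 
 * S1   S2  S1  S1 
 * S2   S3  S2  S2 
 * S3   S4  S3  S3 
 * S4   S5  S4  S4 
   S5   S5  S5  S5 
(> = start, * = accepting)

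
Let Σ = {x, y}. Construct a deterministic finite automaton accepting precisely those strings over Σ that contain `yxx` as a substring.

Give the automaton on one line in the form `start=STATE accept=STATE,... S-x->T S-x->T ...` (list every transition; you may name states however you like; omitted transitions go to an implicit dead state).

start=A accept=D A-x->A A-y->B B-x->C B-y->B C-x->D C-y->B D-x->D D-y->D

States A..C record the length of the longest prefix of `yxx` that matches the current input suffix. Reaching D means `yxx` has been seen, and we stay there forever. Accept from D.
A 4-state machine:
       x  y 
>  A   A  B 
   B   C  B 
   C   D  B 
 * D   D  D 
(> = start, * = accepting)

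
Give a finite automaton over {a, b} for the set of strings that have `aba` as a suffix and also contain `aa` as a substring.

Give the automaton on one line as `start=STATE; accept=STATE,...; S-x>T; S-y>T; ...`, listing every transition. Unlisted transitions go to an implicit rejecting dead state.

start=S0; accept=S6; S0-a>S1; S0-b>S0; S1-a>S2; S1-b>S3; S2-a>S2; S2-b>S4; S3-a>S5; S3-b>S0; S4-a>S6; S4-b>S7; S5-a>S2; S5-b>S3; S6-a>S2; S6-b>S4; S7-a>S2; S7-b>S7

Handle the two conditions separately and then intersect. One (4 states) tracks how much of the suffix `aba` has currently been matched; the other (3 states) tracks whether and how much of `aa` has been seen. Each combined state is a pair, one component from each; accept when both components accept.
An 8-state machine:
        a   b  
>  S0   S1  S0 
   S1   S2  S3 
   S2   S2  S4 
   S3   S5  S0 
   S4   S6  S7 
   S5   S2  S3 
 * S6   S2  S4 
   S7   S2  S7 
(> = start, * = accepting)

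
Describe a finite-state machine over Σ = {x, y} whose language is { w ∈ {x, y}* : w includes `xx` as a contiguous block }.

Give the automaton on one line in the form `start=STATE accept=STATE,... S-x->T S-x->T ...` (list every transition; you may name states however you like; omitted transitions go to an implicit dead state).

States s0..s1 record the length of the longest prefix of `xx` that matches the current input suffix. Reaching s2 means `xx` has been seen, and we stay there forever. Accept from s2.
        x   y  
>  s0   s1  s0 
   s1   s2  s0 
 * s2   s2  s2 
(> = start, * = accepting)

start=s0 accept=s2 s0-x->s1 s0-y->s0 s1-x->s2 s1-y->s0 s2-x->s2 s2-y->s2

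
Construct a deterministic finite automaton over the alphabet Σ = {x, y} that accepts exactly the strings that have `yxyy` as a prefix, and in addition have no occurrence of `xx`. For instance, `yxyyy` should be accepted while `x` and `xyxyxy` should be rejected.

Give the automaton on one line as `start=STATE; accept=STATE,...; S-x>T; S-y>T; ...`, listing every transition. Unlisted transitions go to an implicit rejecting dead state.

start=A; accept=F,G; A-x>B; A-y>C; B-x>B; B-y>B; C-x>D; C-y>B; D-x>B; D-y>E; E-x>B; E-y>F; F-x>G; F-y>F; G-x>B; G-y>F

Build one automaton per condition and run them in lockstep. The first has 6 states tracking whether the input so far still matches the prefix `yxyy`; the second has 3 states tracking partial matches of the forbidden pattern `xx`. A product state is a pair (one from each), accepting exactly when both do. Equivalent product states are then merged.
7 states suffice.
       x  y 
>  A   B  C 
   B   B  B 
   C   D  B 
   D   B  E 
   E   B  F 
 * F   G  F 
 * G   B  F 
(> = start, * = accepting)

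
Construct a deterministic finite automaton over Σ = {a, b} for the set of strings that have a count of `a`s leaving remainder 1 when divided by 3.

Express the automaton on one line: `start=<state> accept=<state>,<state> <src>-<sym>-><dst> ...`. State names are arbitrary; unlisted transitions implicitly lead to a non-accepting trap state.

The only thing that matters is how many `a`s have appeared, reduced mod 3. Use one state per residue: q0 for 0, …, q2 for 2. Reading `a` moves to the next residue; anything else stays put. q1 is accepting.
A 3-state machine:
        a   b  
>  q0   q1  q0 
 * q1   q2  q1 
   q2   q0  q2 
(> = start, * = accepting)

start=q0 accept=q1 q0-a->q1 q0-b->q0 q1-a->q2 q1-b->q1 q2-a->q0 q2-b->q2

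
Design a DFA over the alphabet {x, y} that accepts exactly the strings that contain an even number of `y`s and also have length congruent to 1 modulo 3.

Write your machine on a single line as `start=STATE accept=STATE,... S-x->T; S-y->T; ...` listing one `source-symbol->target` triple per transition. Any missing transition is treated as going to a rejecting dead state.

Run two small machines in parallel and take their product. One (2 states) tracks the count of `y`s modulo 2; the other (3 states) tracks the input length modulo 3. Each combined state is a pair, one component from each; accept when both components accept.
A 6-state machine:
        x   y  
>  S0   S1  S2 
 * S1   S3  S4 
   S2   S4  S3 
   S3   S0  S5 
   S4   S5  S0 
   S5   S2  S1 
(> = start, * = accepting)

start=S0; accept=S1; S0-x->S1; S0-y->S2; S1-x->S3; S1-y->S4; S2-x->S4; S2-y->S3; S3-x->S0; S3-y->S5; S4-x->S5; S4-y->S0; S5-x->S2; S5-y->S1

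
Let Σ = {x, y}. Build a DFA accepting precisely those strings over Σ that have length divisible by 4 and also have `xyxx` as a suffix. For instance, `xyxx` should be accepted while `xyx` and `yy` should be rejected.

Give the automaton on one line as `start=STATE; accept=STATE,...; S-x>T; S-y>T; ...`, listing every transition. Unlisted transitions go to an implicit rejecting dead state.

Handle the two conditions separately and then intersect. The first has 4 states tracking the input length modulo 4; the second has 5 states tracking how much of the suffix `xyxx` has currently been matched. A product state is a pair (one from each), accepting exactly when both do.
With 20 states:
          x    y  
>  q0     q1   q2 
   q1     q3   q4 
   q2     q3   q5 
   q3     q6   q7 
   q4     q8   q9 
   q5     q6   q9 
   q6    q10  q11 
   q7    q12   q0 
   q8    q13  q11 
   q9    q10   q0 
   q10    q1  q14 
   q11   q15   q2 
   q12   q16  q14 
 * q13    q1  q14 
   q14   q17   q5 
   q15   q18   q4 
   q16    q3   q4 
   q17   q19   q7 
   q18    q6   q7 
   q19   q10  q11 
(> = start, * = accepting)

start=q0; accept=q13; q0-x>q1; q0-y>q2; q1-x>q3; q1-y>q4; q2-x>q3; q2-y>q5; q3-x>q6; q3-y>q7; q4-x>q8; q4-y>q9; q5-x>q6; q5-y>q9; q6-x>q10; q6-y>q11; q7-x>q12; q7-y>q0; q8-x>q13; q8-y>q11; q9-x>q10; q9-y>q0; q10-x>q1; q10-y>q14; q11-x>q15; q11-y>q2; q12-x>q16; q12-y>q14; q13-x>q1; q13-y>q14; q14-x>q17; q14-y>q5; q15-x>q18; q15-y>q4; q16-x>q3; q16-y>q4; q17-x>q19; q17-y>q7; q18-x>q6; q18-y>q7; q19-x>q10; q19-y>q11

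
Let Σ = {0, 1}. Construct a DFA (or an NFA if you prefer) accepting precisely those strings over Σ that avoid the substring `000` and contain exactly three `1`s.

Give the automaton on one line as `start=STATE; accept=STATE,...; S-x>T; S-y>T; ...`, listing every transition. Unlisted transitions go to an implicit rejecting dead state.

Handle the two conditions separately and then intersect. One (4 states) tracks partial matches of the forbidden pattern `000`; the other (5 states) tracks the count of `1`s, saturating at 4. Each combined state is a pair, one component from each; accept when both components accept. After merging equivalent states the machine shrinks.
13 states suffice.
          0    1  
>  s0     s1   s2 
   s1     s3   s2 
   s2     s4   s5 
   s3     s6   s2 
   s4     s7   s5 
   s5     s8   s9 
   s6     s6   s6 
   s7     s6   s5 
   s8    s10   s9 
 * s9    s11   s6 
   s10    s6   s9 
 * s11   s12   s6 
 * s12    s6   s6 
(> = start, * = accepting)

start=s0; accept=s9,s11,s12; s0-0>s1; s0-1>s2; s1-0>s3; s1-1>s2; s2-0>s4; s2-1>s5; s3-0>s6; s3-1>s2; s4-0>s7; s4-1>s5; s5-0>s8; s5-1>s9; s6-0>s6; s6-1>s6; s7-0>s6; s7-1>s5; s8-0>s10; s8-1>s9; s9-0>s11; s9-1>s6; s10-0>s6; s10-1>s9; s11-0>s12; s11-1>s6; s12-0>s6; s12-1>s6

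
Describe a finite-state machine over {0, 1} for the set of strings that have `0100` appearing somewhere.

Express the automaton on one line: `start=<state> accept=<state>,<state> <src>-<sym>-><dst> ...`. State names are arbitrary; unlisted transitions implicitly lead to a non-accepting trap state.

start=q0 accept=q4 q0-0->q1 q0-1->q0 q1-0->q1 q1-1->q2 q2-0->q3 q2-1->q0 q3-0->q4 q3-1->q2 q4-0->q4 q4-1->q4

States q0..q3 record the length of the longest prefix of `0100` that matches the current input suffix. Reaching q4 means `0100` has been seen, and we stay there forever. Accept from q4.
        0   1  
>  q0   q1  q0 
   q1   q1  q2 
   q2   q3  q0 
   q3   q4  q2 
 * q4   q4  q4 
(> = start, * = accepting)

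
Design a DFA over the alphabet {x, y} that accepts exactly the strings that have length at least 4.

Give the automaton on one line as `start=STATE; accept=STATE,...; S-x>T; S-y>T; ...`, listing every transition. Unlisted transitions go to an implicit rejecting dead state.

We only need to distinguish lengths 0, 1, …, 4, and '>4'. Chain s0 → s1 → s2 → s3 → s4 → s5 on every symbol, with s5 looping. Accepting states: {s4, s5}.
        x   y  
>  s0   s1  s1 
   s1   s2  s2 
   s2   s3  s3 
   s3   s4  s4 
 * s4   s5  s5 
 * s5   s5  s5 
(> = start, * = accepting)

start=s0; accept=s4,s5; s0-x>s1; s0-y>s1; s1-x>s2; s1-y>s2; s2-x>s3; s2-y>s3; s3-x>s4; s3-y>s4; s4-x>s5; s4-y>s5; s5-x>s5; s5-y>s5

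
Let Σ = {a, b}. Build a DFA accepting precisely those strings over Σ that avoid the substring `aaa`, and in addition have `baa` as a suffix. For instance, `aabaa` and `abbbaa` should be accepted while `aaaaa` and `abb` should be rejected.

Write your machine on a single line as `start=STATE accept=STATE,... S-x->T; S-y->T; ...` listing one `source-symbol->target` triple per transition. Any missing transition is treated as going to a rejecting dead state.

start=s0; accept=s6; s0-a->s1; s0-b->s2; s1-a->s3; s1-b->s2; s2-a->s4; s2-b->s2; s3-a->s5; s3-b->s2; s4-a->s6; s4-b->s2; s5-a->s5; s5-b->s7; s6-a->s5; s6-b->s2; s7-a->s8; s7-b->s7; s8-a->s9; s8-b->s7; s9-a->s5; s9-b->s7

Run two small machines in parallel and take their product. The first has 4 states tracking partial matches of the forbidden pattern `aaa`; the second has 4 states tracking how much of the suffix `baa` has currently been matched. A product state is a pair (one from each), accepting exactly when both do.
A 10-state machine:
        a   b  
>  s0   s1  s2 
   s1   s3  s2 
   s2   s4  s2 
   s3   s5  s2 
   s4   s6  s2 
   s5   s5  s7 
 * s6   s5  s2 
   s7   s8  s7 
   s8   s9  s7 
   s9   s5  s7 
(> = start, * = accepting)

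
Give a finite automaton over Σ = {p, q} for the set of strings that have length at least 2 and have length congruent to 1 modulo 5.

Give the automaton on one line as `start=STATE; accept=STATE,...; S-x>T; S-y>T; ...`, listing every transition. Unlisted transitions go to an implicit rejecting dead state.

start=S0; accept=S6; S0-p>S1; S0-q>S1; S1-p>S2; S1-q>S2; S2-p>S3; S2-q>S3; S3-p>S4; S3-q>S4; S4-p>S5; S4-q>S5; S5-p>S6; S5-q>S6; S6-p>S7; S6-q>S7; S7-p>S3; S7-q>S3

Run two small machines in parallel and take their product. The first has 4 states tracking the input length, saturating at 3; the second has 5 states tracking the input length modulo 5. A product state is a pair (one from each), accepting exactly when both do.
        p   q  
>  S0   S1  S1 
   S1   S2  S2 
   S2   S3  S3 
   S3   S4  S4 
   S4   S5  S5 
   S5   S6  S6 
 * S6   S7  S7 
   S7   S3  S3 
(> = start, * = accepting)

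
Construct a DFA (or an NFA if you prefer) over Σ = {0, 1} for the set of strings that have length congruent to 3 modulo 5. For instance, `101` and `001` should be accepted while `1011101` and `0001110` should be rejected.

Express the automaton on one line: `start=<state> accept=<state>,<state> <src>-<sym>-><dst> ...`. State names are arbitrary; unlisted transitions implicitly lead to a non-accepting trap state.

start=s0 accept=s3 s0-0->s1 s0-1->s1 s1-0->s2 s1-1->s2 s2-0->s3 s2-1->s3 s3-0->s4 s3-1->s4 s4-0->s0 s4-1->s0

Count input length modulo 5: every symbol advances one step around the cycle s0 → s1 → s2 → s3 → s4 → s0. Accept at s3.
5 states suffice.
        0   1  
>  s0   s1  s1 
   s1   s2  s2 
   s2   s3  s3 
 * s3   s4  s4 
   s4   s0  s0 
(> = start, * = accepting)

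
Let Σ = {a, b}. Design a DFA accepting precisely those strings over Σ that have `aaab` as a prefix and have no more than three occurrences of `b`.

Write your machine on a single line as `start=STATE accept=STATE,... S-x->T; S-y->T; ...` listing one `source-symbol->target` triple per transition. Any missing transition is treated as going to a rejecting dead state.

start=s0; accept=s5,s6,s7; s0-a->s1; s0-b->s2; s1-a->s3; s1-b->s2; s2-a->s2; s2-b->s2; s3-a->s4; s3-b->s2; s4-a->s2; s4-b->s5; s5-a->s5; s5-b->s6; s6-a->s6; s6-b->s7; s7-a->s7; s7-b->s2

Build one automaton per condition and run them in lockstep. The first has 6 states tracking whether the input so far still matches the prefix `aaab`; the second has 5 states tracking the count of `b`s, saturating at 4. A product state is a pair (one from each), accepting exactly when both do. After merging equivalent states the machine shrinks.
With 8 states:
        a   b  
>  s0   s1  s2 
   s1   s3  s2 
   s2   s2  s2 
   s3   s4  s2 
   s4   s2  s5 
 * s5   s5  s6 
 * s6   s6  s7 
 * s7   s7  s2 
(> = start, * = accepting)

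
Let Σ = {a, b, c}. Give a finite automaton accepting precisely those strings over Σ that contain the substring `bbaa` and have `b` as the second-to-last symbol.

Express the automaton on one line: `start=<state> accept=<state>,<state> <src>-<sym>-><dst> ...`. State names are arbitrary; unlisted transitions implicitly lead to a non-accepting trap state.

start=q0 accept=q6,q7 q0-a->q0 q0-b->q1 q0-c->q0 q1-a->q0 q1-b->q2 q1-c->q0 q2-a->q3 q2-b->q2 q2-c->q0 q3-a->q4 q3-b->q1 q3-c->q0 q4-a->q4 q4-b->q5 q4-c->q4 q5-a->q6 q5-b->q7 q5-c->q6 q6-a->q4 q6-b->q5 q6-c->q4 q7-a->q6 q7-b->q7 q7-c->q6

Run two small machines in parallel and take their product. One (5 states) tracks whether and how much of `bbaa` has been seen; the other (13 states) tracks the last 2 symbols read. Each combined state is a pair, one component from each; accept when both components accept. After merging equivalent states the machine shrinks.
        a   b   c  
>  q0   q0  q1  q0 
   q1   q0  q2  q0 
   q2   q3  q2  q0 
   q3   q4  q1  q0 
   q4   q4  q5  q4 
   q5   q6  q7  q6 
 * q6   q4  q5  q4 
 * q7   q6  q7  q6 
(> = start, * = accepting)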